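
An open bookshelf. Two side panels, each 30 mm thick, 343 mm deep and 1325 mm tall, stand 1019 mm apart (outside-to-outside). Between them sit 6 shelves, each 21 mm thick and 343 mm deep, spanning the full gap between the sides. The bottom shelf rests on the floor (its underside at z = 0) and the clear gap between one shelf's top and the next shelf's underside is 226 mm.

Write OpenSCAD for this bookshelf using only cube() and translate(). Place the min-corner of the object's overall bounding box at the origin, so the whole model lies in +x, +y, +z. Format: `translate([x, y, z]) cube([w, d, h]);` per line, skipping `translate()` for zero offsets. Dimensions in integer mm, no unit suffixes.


cube([30, 343, 1325]);
translate([989, 0, 0]) cube([30, 343, 1325]);
translate([30, 0, 0]) cube([959, 343, 21]);
translate([30, 0, 247]) cube([959, 343, 21]);
translate([30, 0, 494]) cube([959, 343, 21]);
translate([30, 0, 741]) cube([959, 343, 21]);
translate([30, 0, 988]) cube([959, 343, 21]);
translate([30, 0, 1235]) cube([959, 343, 21]);


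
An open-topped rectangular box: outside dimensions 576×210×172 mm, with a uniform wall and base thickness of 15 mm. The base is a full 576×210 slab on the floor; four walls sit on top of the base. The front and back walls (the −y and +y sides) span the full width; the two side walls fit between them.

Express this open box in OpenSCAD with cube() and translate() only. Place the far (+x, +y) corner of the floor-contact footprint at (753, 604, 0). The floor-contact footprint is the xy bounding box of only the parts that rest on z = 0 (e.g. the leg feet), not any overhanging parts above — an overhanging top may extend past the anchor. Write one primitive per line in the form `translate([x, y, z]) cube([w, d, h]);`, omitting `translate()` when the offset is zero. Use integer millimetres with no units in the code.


translate([177, 394, 0]) cube([576, 210, 15]);
translate([177, 394, 15]) cube([576, 15, 157]);
translate([177, 589, 15]) cube([576, 15, 157]);
translate([177, 409, 15]) cube([15, 180, 157]);
translate([738, 409, 15]) cube([15, 180, 157]);


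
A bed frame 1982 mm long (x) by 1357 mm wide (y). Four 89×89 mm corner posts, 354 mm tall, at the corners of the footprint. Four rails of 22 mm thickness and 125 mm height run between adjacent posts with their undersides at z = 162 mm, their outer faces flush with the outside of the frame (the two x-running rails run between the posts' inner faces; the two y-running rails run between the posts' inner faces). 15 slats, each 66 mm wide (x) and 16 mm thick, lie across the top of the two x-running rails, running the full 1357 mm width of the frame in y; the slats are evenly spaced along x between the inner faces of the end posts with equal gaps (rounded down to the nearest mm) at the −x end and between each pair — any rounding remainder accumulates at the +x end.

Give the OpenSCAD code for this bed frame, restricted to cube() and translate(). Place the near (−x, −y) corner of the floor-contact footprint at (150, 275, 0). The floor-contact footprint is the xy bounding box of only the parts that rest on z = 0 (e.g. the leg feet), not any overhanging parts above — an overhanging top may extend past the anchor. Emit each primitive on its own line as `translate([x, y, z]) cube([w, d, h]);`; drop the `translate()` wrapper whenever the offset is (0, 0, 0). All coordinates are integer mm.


translate([150, 275, 0]) cube([89, 89, 354]);
translate([150, 1543, 0]) cube([89, 89, 354]);
translate([2043, 275, 0]) cube([89, 89, 354]);
translate([2043, 1543, 0]) cube([89, 89, 354]);
translate([239, 275, 162]) cube([1804, 22, 125]);
translate([239, 1610, 162]) cube([1804, 22, 125]);
translate([150, 364, 162]) cube([22, 1179, 125]);
translate([2110, 364, 162]) cube([22, 1179, 125]);
translate([289, 275, 287]) cube([66, 1357, 16]);
translate([405, 275, 287]) cube([66, 1357, 16]);
translate([521, 275, 287]) cube([66, 1357, 16]);
translate([637, 275, 287]) cube([66, 1357, 16]);
translate([753, 275, 287]) cube([66, 1357, 16]);
translate([869, 275, 287]) cube([66, 1357, 16]);
translate([985, 275, 287]) cube([66, 1357, 16]);
translate([1101, 275, 287]) cube([66, 1357, 16]);
translate([1217, 275, 287]) cube([66, 1357, 16]);
translate([1333, 275, 287]) cube([66, 1357, 16]);
translate([1449, 275, 287]) cube([66, 1357, 16]);
translate([1565, 275, 287]) cube([66, 1357, 16]);
translate([1681, 275, 287]) cube([66, 1357, 16]);
translate([1797, 275, 287]) cube([66, 1357, 16]);
translate([1913, 275, 287]) cube([66, 1357, 16]);


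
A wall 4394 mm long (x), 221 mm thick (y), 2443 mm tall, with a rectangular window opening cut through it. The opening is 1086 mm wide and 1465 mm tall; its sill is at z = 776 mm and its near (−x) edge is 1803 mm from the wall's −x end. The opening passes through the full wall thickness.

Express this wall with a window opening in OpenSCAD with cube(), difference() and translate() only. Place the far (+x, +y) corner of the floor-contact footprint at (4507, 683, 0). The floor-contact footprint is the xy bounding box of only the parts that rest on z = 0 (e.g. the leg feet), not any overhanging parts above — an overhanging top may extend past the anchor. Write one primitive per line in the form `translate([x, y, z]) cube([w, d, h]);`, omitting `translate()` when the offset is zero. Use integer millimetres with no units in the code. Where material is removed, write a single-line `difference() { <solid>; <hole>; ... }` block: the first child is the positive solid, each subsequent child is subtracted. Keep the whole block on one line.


difference() { translate([113, 462, 0]) cube([4394, 221, 2443]); translate([1916, 462, 776]) cube([1086, 221, 1465]); }


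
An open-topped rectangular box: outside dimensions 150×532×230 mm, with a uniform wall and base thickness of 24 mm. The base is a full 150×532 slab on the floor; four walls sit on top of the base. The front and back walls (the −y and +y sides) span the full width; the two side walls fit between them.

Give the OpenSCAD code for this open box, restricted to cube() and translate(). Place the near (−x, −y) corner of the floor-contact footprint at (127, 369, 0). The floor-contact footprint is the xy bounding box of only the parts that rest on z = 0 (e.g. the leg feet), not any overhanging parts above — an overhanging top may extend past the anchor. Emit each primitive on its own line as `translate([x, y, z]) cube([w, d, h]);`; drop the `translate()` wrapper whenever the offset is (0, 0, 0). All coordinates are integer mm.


translate([127, 369, 0]) cube([150, 532, 24]);
translate([127, 369, 24]) cube([150, 24, 206]);
translate([127, 877, 24]) cube([150, 24, 206]);
translate([127, 393, 24]) cube([24, 484, 206]);
translate([253, 393, 24]) cube([24, 484, 206]);


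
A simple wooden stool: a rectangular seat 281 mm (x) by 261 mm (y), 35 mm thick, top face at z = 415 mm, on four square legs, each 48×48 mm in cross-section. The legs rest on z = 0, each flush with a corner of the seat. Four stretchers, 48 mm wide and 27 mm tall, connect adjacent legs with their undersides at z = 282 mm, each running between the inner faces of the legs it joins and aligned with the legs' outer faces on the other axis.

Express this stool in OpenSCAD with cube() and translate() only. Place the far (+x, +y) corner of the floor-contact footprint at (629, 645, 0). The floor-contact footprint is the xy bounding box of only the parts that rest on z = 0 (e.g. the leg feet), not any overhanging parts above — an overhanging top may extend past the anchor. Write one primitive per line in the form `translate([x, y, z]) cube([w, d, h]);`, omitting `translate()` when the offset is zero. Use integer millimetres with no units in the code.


translate([348, 384, 380]) cube([281, 261, 35]);
translate([348, 384, 0]) cube([48, 48, 380]);
translate([581, 384, 0]) cube([48, 48, 380]);
translate([348, 597, 0]) cube([48, 48, 380]);
translate([581, 597, 0]) cube([48, 48, 380]);
translate([396, 384, 282]) cube([185, 48, 27]);
translate([396, 597, 282]) cube([185, 48, 27]);
translate([348, 432, 282]) cube([48, 165, 27]);
translate([581, 432, 282]) cube([48, 165, 27]);


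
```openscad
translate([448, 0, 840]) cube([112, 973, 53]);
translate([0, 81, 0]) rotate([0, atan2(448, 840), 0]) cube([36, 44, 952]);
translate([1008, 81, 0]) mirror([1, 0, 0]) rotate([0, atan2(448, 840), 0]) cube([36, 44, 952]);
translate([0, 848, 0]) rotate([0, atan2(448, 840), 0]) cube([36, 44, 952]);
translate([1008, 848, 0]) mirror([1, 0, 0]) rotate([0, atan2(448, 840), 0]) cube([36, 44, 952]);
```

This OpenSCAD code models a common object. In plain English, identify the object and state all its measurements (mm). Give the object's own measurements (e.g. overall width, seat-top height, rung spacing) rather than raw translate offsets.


A sawhorse. A 112×973×53 mm beam (x, y, z) sits on two A-frame leg pairs. Each pair is two raked legs of 36×44 mm section (44 mm along y) splaying symmetrically in x. Each leg rises 840 mm vertically over 448 mm of horizontal reach and is 952 mm long along its own axis. Every leg's outer bottom edge rests on the floor and its outer top edge meets a bottom edge of the beam — the left legs (tilting toward +x) meet the beam's −x bottom edge, the right legs (their mirror images, tilting toward −x) meet its +x bottom edge — so the leg tops tuck under the beam, the beam's underside is 840 mm above the floor, and the feet are 1008 mm apart outside-to-outside with the beam centred between them. The two leg pairs are set in 81 mm from either end of the beam.


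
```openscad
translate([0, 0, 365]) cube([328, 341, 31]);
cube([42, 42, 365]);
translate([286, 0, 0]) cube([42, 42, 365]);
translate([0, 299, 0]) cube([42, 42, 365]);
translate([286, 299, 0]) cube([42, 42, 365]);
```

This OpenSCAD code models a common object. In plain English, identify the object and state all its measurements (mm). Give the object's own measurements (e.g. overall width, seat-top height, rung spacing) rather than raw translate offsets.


A simple wooden stool: a rectangular seat 328 mm (x) by 341 mm (y), 31 mm thick, top face at z = 396 mm, on four square legs, each 42×42 mm in cross-section. The legs rest on z = 0, each flush with a corner of the seat.


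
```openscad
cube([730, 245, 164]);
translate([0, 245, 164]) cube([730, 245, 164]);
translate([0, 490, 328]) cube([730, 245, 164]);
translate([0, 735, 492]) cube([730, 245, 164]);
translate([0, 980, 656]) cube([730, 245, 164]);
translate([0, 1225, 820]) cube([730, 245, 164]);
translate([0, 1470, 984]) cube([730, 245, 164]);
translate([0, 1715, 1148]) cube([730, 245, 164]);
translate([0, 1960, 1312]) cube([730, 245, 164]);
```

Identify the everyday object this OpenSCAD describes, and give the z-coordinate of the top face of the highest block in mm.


A staircase. The total rise is 1476 mm.

9 identical blocks, each offset up and back from the previous — a staircase. Each step is 164 mm tall and there are 9 of them, so the total rise is 9 × 164 = 1476 mm.


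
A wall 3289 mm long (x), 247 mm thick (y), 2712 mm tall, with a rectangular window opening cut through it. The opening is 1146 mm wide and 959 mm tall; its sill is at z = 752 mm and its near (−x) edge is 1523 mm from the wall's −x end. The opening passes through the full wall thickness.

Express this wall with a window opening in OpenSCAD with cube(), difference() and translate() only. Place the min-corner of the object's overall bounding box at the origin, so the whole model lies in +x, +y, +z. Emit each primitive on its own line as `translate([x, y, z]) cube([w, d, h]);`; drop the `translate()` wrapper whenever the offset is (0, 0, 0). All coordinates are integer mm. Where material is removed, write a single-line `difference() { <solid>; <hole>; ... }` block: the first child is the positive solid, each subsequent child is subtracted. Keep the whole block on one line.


difference() { cube([3289, 247, 2712]); translate([1523, 0, 752]) cube([1146, 247, 959]); }


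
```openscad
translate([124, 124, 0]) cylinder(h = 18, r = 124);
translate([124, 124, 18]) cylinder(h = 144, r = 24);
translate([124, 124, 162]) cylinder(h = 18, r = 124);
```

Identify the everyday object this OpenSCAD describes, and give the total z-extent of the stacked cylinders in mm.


A spool. The overall height is 180 mm.

Three coaxial cylinders, large–small–large — a spool. Two 18 mm flanges and a 144 mm core give 18 + 144 + 18 = 180 mm.


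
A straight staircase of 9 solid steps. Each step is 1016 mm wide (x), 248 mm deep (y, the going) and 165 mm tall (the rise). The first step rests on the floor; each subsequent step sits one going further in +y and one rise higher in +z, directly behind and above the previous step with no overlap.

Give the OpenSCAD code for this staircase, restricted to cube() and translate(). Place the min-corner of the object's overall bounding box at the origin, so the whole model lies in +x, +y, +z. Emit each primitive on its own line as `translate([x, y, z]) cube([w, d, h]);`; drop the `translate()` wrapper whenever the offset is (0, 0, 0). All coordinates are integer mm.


cube([1016, 248, 165]);
translate([0, 248, 165]) cube([1016, 248, 165]);
translate([0, 496, 330]) cube([1016, 248, 165]);
translate([0, 744, 495]) cube([1016, 248, 165]);
translate([0, 992, 660]) cube([1016, 248, 165]);
translate([0, 1240, 825]) cube([1016, 248, 165]);
translate([0, 1488, 990]) cube([1016, 248, 165]);
translate([0, 1736, 1155]) cube([1016, 248, 165]);
translate([0, 1984, 1320]) cube([1016, 248, 165]);


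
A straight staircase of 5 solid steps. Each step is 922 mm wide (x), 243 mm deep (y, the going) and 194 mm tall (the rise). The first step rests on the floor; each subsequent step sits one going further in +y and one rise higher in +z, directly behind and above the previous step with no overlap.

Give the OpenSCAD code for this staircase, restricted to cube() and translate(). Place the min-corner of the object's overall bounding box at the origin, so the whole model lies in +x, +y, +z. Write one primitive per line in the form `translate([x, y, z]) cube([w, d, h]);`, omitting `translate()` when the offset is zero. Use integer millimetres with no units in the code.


cube([922, 243, 194]);
translate([0, 243, 194]) cube([922, 243, 194]);
translate([0, 486, 388]) cube([922, 243, 194]);
translate([0, 729, 582]) cube([922, 243, 194]);
translate([0, 972, 776]) cube([922, 243, 194]);


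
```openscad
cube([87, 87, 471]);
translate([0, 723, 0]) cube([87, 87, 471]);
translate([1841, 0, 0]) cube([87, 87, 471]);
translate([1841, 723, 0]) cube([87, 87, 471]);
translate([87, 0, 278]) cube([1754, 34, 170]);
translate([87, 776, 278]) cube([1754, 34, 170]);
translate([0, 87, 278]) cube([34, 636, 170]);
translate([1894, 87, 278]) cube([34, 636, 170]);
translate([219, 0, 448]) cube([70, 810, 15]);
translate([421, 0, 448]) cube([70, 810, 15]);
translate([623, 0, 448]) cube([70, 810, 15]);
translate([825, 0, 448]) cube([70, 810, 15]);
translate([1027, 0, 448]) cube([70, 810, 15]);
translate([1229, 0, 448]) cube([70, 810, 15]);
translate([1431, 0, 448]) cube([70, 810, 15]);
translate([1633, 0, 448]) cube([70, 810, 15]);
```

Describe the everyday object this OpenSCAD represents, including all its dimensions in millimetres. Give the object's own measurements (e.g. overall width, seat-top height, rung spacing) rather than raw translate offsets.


A bed frame 1928 mm long (x) by 810 mm wide (y). Four 87×87 mm corner posts, 471 mm tall, at the corners of the footprint. Four rails of 34 mm thickness and 170 mm height run between adjacent posts with their undersides at z = 278 mm, their outer faces flush with the outside of the frame (the two x-running rails run between the posts' inner faces; the two y-running rails run between the posts' inner faces). 8 slats, each 70 mm wide (x) and 15 mm thick, lie across the top of the two x-running rails, running the full 810 mm width of the frame in y; along x they sit between the end posts with a 132 mm gap after the −x posts and between neighbouring slats, leaving 138 mm before the +x posts.


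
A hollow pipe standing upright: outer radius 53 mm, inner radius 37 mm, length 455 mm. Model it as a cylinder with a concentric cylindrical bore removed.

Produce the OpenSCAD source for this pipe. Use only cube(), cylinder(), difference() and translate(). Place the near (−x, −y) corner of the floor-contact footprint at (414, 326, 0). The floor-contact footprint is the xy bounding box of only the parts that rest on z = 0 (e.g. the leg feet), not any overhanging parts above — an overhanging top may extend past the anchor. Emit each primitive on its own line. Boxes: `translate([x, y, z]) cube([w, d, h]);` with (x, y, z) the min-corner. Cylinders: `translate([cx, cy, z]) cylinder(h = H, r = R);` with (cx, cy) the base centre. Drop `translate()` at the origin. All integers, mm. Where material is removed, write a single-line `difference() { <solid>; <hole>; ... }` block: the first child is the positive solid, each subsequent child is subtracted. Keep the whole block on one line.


difference() { translate([467, 379, 0]) cylinder(h = 455, r = 53); translate([467, 379, 0]) cylinder(h = 455, r = 37); }


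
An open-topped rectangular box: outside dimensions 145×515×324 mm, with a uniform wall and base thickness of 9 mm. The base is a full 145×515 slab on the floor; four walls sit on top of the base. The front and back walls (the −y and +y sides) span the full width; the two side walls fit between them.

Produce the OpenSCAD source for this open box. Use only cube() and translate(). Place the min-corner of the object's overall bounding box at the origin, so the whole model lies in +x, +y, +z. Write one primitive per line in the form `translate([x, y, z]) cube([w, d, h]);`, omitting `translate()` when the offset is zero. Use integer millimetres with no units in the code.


cube([145, 515, 9]);
translate([0, 0, 9]) cube([145, 9, 315]);
translate([0, 506, 9]) cube([145, 9, 315]);
translate([0, 9, 9]) cube([9, 497, 315]);
translate([136, 9, 9]) cube([9, 497, 315]);


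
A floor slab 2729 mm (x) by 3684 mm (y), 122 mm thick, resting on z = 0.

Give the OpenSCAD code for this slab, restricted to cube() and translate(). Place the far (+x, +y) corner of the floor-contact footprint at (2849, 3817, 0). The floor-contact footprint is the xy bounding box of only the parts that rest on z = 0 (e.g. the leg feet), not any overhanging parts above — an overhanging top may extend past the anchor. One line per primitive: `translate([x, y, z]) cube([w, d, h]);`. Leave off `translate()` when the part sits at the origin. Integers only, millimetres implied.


translate([120, 133, 0]) cube([2729, 3684, 122]);


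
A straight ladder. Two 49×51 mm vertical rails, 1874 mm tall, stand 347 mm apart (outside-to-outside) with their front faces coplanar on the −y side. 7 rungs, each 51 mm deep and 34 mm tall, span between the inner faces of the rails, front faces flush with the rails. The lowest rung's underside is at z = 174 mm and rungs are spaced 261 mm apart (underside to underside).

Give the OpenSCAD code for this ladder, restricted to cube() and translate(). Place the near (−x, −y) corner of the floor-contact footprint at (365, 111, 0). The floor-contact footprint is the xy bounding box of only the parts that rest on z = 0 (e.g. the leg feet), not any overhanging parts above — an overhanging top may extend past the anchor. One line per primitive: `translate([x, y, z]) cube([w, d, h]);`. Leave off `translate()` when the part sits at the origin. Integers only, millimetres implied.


translate([365, 111, 0]) cube([49, 51, 1874]);
translate([663, 111, 0]) cube([49, 51, 1874]);
translate([414, 111, 174]) cube([249, 51, 34]);
translate([414, 111, 435]) cube([249, 51, 34]);
translate([414, 111, 696]) cube([249, 51, 34]);
translate([414, 111, 957]) cube([249, 51, 34]);
translate([414, 111, 1218]) cube([249, 51, 34]);
translate([414, 111, 1479]) cube([249, 51, 34]);
translate([414, 111, 1740]) cube([249, 51, 34]);


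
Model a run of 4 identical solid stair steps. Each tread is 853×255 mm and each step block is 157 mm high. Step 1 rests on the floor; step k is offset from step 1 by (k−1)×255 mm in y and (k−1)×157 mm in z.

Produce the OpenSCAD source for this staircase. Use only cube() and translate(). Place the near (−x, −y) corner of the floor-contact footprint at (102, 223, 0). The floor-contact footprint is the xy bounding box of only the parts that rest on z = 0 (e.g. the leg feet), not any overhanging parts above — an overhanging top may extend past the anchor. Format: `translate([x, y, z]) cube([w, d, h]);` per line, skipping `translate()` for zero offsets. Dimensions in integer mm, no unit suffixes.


translate([102, 223, 0]) cube([853, 255, 157]);
translate([102, 478, 157]) cube([853, 255, 157]);
translate([102, 733, 314]) cube([853, 255, 157]);
translate([102, 988, 471]) cube([853, 255, 157]);


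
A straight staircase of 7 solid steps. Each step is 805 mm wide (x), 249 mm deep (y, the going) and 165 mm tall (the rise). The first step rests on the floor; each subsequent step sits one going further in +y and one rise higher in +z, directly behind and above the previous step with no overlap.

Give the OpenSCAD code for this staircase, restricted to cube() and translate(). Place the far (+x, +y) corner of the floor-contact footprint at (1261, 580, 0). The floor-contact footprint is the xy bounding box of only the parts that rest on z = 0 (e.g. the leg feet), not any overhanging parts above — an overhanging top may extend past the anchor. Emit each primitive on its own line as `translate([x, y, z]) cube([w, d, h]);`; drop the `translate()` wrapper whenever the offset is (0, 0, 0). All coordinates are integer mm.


translate([456, 331, 0]) cube([805, 249, 165]);
translate([456, 580, 165]) cube([805, 249, 165]);
translate([456, 829, 330]) cube([805, 249, 165]);
translate([456, 1078, 495]) cube([805, 249, 165]);
translate([456, 1327, 660]) cube([805, 249, 165]);
translate([456, 1576, 825]) cube([805, 249, 165]);
translate([456, 1825, 990]) cube([805, 249, 165]);


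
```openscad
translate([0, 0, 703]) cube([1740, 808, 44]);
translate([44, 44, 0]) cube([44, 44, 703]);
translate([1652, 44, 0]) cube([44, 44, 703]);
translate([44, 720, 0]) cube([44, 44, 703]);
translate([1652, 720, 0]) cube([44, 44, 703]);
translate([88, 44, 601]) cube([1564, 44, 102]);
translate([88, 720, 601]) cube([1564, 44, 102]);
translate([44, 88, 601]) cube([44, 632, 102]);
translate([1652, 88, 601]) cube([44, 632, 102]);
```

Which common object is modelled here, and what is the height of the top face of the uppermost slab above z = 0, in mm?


A table. The table height is 747 mm.

A 1740×808×44 slab sits at z = 703 on four 44 mm square posts — a table. The top surface is at 703 + 44 = 747 mm.


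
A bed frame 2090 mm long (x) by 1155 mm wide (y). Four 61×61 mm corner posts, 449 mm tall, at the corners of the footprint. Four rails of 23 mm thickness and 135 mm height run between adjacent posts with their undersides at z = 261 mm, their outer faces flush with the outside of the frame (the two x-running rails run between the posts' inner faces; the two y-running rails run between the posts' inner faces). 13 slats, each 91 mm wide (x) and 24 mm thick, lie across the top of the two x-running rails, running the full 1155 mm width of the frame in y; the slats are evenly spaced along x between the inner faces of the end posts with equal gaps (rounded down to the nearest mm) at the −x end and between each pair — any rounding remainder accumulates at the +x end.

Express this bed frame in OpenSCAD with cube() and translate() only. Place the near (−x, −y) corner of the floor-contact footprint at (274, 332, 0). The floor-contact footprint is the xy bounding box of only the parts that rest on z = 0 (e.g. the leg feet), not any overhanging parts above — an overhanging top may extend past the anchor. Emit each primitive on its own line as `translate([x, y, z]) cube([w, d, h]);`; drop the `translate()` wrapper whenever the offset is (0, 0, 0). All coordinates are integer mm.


translate([274, 332, 0]) cube([61, 61, 449]);
translate([274, 1426, 0]) cube([61, 61, 449]);
translate([2303, 332, 0]) cube([61, 61, 449]);
translate([2303, 1426, 0]) cube([61, 61, 449]);
translate([335, 332, 261]) cube([1968, 23, 135]);
translate([335, 1464, 261]) cube([1968, 23, 135]);
translate([274, 393, 261]) cube([23, 1033, 135]);
translate([2341, 393, 261]) cube([23, 1033, 135]);
translate([391, 332, 396]) cube([91, 1155, 24]);
translate([538, 332, 396]) cube([91, 1155, 24]);
translate([685, 332, 396]) cube([91, 1155, 24]);
translate([832, 332, 396]) cube([91, 1155, 24]);
translate([979, 332, 396]) cube([91, 1155, 24]);
translate([1126, 332, 396]) cube([91, 1155, 24]);
translate([1273, 332, 396]) cube([91, 1155, 24]);
translate([1420, 332, 396]) cube([91, 1155, 24]);
translate([1567, 332, 396]) cube([91, 1155, 24]);
translate([1714, 332, 396]) cube([91, 1155, 24]);
translate([1861, 332, 396]) cube([91, 1155, 24]);
translate([2008, 332, 396]) cube([91, 1155, 24]);
translate([2155, 332, 396]) cube([91, 1155, 24]);


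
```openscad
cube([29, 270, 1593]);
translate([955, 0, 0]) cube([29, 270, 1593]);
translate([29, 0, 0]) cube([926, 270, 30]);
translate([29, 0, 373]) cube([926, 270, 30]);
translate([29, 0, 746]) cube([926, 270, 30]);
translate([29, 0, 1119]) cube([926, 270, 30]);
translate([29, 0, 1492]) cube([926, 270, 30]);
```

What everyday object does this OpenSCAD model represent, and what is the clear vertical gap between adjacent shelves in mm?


A bookshelf. The clear shelf gap is 343 mm.

Two tall side panels with 5 horizontal boards between them — a bookshelf. The first two shelf undersides are at z = 0 and z = 373; with shelf thickness 30, the clear gap is 373 − 0 − 30 = 343 mm.


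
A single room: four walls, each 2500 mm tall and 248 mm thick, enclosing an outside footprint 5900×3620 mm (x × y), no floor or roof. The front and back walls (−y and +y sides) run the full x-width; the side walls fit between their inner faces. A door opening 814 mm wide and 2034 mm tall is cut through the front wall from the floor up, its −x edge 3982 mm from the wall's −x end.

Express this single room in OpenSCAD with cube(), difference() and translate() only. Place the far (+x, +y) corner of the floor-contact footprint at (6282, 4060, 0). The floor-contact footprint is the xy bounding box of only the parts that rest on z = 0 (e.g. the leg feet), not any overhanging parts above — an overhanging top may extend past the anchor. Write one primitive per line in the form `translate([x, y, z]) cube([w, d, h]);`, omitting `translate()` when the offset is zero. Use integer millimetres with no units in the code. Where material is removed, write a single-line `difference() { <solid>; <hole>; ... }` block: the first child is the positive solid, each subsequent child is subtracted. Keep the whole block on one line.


difference() { translate([382, 440, 0]) cube([5900, 248, 2500]); translate([4364, 440, 0]) cube([814, 248, 2034]); }
translate([382, 3812, 0]) cube([5900, 248, 2500]);
translate([382, 688, 0]) cube([248, 3124, 2500]);
translate([6034, 688, 0]) cube([248, 3124, 2500]);


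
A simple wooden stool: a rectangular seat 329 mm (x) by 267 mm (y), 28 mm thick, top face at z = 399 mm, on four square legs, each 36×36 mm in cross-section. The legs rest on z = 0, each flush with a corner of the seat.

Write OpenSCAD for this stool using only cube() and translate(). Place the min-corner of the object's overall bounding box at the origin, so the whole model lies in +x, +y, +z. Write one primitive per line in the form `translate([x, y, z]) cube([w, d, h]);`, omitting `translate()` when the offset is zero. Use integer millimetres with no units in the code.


translate([0, 0, 371]) cube([329, 267, 28]);
cube([36, 36, 371]);
translate([293, 0, 0]) cube([36, 36, 371]);
translate([0, 231, 0]) cube([36, 36, 371]);
translate([293, 231, 0]) cube([36, 36, 371]);


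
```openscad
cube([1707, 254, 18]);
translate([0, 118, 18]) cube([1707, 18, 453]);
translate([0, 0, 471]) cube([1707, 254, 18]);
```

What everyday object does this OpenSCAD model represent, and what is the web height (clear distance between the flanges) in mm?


An I-beam. The web height is 453 mm.

Two wide flanges with a thin centred web — an I-beam. Overall 489 mm minus two 18 mm flanges gives a web of 489 − 2·18 = 453 mm.


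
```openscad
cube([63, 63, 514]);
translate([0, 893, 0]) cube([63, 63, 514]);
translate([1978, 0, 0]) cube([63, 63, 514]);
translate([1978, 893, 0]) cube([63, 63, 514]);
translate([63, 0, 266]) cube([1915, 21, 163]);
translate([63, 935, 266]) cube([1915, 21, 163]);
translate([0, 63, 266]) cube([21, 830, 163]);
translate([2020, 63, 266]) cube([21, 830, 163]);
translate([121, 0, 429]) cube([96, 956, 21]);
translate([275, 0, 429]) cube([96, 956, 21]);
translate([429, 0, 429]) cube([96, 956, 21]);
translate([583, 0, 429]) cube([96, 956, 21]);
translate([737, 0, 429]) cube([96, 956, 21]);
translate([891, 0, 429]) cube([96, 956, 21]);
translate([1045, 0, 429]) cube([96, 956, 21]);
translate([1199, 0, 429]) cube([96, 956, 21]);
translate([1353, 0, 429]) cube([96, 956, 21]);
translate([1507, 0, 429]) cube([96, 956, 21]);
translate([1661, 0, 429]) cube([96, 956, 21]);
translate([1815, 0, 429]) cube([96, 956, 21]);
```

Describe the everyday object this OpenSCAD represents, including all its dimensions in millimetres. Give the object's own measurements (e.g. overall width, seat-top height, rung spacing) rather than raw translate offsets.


A bed frame 2041 mm long (x) by 956 mm wide (y). Four 63×63 mm corner posts, 514 mm tall, at the corners of the footprint. Four rails of 21 mm thickness and 163 mm height run between adjacent posts with their undersides at z = 266 mm, their outer faces flush with the outside of the frame (the two x-running rails run between the posts' inner faces; the two y-running rails run between the posts' inner faces). 12 slats, each 96 mm wide (x) and 21 mm thick, lie across the top of the two x-running rails, running the full 956 mm width of the frame in y; along x they sit between the end posts with a 58 mm gap after the −x posts and between neighbouring slats, leaving 67 mm before the +x posts.


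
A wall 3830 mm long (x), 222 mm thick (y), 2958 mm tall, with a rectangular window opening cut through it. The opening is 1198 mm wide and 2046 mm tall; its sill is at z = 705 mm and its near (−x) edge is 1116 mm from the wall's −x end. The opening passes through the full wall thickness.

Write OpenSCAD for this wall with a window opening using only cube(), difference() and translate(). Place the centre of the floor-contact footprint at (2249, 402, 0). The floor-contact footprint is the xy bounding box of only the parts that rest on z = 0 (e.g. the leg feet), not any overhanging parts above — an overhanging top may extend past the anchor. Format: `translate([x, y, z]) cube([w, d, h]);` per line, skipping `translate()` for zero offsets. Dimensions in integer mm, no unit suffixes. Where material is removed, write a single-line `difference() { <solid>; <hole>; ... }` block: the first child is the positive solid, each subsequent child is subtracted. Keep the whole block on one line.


difference() { translate([334, 291, 0]) cube([3830, 222, 2958]); translate([1450, 291, 705]) cube([1198, 222, 2046]); }


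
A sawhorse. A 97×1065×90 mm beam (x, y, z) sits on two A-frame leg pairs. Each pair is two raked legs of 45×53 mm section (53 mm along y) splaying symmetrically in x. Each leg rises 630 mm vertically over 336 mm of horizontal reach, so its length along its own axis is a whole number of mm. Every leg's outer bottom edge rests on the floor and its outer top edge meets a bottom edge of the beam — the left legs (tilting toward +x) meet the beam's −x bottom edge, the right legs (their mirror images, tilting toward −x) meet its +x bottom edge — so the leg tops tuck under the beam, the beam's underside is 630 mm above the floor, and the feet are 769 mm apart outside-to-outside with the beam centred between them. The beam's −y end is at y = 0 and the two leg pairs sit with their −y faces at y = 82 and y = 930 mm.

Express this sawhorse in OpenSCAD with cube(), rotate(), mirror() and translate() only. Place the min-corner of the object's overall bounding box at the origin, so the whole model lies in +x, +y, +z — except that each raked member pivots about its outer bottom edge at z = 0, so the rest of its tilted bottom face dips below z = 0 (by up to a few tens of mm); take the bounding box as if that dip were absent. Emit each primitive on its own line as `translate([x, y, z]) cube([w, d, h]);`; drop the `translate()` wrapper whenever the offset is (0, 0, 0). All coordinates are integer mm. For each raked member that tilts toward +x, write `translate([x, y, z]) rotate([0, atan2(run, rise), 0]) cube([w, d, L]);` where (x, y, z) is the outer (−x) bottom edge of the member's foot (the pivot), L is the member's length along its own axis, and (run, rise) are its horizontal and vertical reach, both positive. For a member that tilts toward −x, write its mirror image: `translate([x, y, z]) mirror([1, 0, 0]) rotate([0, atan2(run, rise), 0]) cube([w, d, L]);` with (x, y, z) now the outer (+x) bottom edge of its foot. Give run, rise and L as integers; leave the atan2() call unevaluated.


translate([336, 0, 630]) cube([97, 1065, 90]);
translate([0, 82, 0]) rotate([0, atan2(336, 630), 0]) cube([45, 53, 714]);
translate([769, 82, 0]) mirror([1, 0, 0]) rotate([0, atan2(336, 630), 0]) cube([45, 53, 714]);
translate([0, 930, 0]) rotate([0, atan2(336, 630), 0]) cube([45, 53, 714]);
translate([769, 930, 0]) mirror([1, 0, 0]) rotate([0, atan2(336, 630), 0]) cube([45, 53, 714]);


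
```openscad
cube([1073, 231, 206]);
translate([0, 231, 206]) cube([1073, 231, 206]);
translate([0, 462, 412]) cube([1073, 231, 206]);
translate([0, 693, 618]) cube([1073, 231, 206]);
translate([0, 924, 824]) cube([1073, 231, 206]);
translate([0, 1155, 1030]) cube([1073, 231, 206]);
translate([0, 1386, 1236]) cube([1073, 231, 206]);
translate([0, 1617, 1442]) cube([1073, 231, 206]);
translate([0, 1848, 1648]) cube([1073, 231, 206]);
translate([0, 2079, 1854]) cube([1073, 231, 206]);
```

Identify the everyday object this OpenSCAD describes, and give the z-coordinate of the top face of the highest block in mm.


A staircase. The total rise is 2060 mm.

10 identical blocks, each offset up and back from the previous — a staircase. Each step is 206 mm tall and there are 10 of them, so the total rise is 10 × 206 = 2060 mm.


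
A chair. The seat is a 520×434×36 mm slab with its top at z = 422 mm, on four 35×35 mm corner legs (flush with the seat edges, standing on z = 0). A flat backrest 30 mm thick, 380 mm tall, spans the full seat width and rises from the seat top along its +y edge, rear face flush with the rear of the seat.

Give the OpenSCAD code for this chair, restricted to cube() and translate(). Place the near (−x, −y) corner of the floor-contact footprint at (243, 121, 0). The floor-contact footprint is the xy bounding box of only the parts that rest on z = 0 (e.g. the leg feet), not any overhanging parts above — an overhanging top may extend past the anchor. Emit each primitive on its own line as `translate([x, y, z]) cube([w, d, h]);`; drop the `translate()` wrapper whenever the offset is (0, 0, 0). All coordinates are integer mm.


// leg_h = 422 - 36 = 386
translate([243, 121, 386]) cube([520, 434, 36]);
translate([243, 121, 0]) cube([35, 35, 386]);
translate([728, 121, 0]) cube([35, 35, 386]);
translate([243, 520, 0]) cube([35, 35, 386]);
translate([728, 520, 0]) cube([35, 35, 386]);
translate([243, 525, 422]) cube([520, 30, 380]);


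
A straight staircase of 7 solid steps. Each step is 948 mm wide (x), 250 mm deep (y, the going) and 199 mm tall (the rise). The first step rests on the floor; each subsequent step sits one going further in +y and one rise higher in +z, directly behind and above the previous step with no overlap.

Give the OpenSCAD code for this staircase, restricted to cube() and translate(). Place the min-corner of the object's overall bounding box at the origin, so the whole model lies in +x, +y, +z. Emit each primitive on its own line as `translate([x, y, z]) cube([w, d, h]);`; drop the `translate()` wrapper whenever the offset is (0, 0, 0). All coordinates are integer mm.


cube([948, 250, 199]);
translate([0, 250, 199]) cube([948, 250, 199]);
translate([0, 500, 398]) cube([948, 250, 199]);
translate([0, 750, 597]) cube([948, 250, 199]);
translate([0, 1000, 796]) cube([948, 250, 199]);
translate([0, 1250, 995]) cube([948, 250, 199]);
translate([0, 1500, 1194]) cube([948, 250, 199]);


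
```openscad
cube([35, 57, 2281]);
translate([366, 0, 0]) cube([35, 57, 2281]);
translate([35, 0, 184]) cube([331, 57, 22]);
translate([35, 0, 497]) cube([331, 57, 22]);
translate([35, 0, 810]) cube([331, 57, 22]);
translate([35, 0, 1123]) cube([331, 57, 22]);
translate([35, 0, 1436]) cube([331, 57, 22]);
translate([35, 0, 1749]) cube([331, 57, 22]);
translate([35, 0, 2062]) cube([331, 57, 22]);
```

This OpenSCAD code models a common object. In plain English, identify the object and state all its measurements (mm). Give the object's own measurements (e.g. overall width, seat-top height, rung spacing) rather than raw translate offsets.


A straight ladder. Two 35×57 mm vertical rails, 2281 mm tall, stand 401 mm apart (outside-to-outside) with their front faces coplanar on the −y side. 7 rungs, each 57 mm deep and 22 mm tall, span between the inner faces of the rails, front faces flush with the rails. The lowest rung's underside is at z = 184 mm and rungs are spaced 313 mm apart (underside to underside).


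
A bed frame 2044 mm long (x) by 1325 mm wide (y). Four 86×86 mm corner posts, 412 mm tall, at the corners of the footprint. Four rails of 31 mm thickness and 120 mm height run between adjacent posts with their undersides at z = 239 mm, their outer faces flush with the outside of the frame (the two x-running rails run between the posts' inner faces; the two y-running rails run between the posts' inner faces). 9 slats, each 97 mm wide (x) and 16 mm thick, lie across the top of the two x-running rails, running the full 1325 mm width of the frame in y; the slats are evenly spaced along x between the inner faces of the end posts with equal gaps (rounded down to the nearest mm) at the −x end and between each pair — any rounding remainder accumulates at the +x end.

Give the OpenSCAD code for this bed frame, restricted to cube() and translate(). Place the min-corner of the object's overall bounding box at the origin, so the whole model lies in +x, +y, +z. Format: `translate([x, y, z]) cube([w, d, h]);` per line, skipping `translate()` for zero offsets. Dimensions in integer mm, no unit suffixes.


cube([86, 86, 412]);
translate([0, 1239, 0]) cube([86, 86, 412]);
translate([1958, 0, 0]) cube([86, 86, 412]);
translate([1958, 1239, 0]) cube([86, 86, 412]);
translate([86, 0, 239]) cube([1872, 31, 120]);
translate([86, 1294, 239]) cube([1872, 31, 120]);
translate([0, 86, 239]) cube([31, 1153, 120]);
translate([2013, 86, 239]) cube([31, 1153, 120]);
translate([185, 0, 359]) cube([97, 1325, 16]);
translate([381, 0, 359]) cube([97, 1325, 16]);
translate([577, 0, 359]) cube([97, 1325, 16]);
translate([773, 0, 359]) cube([97, 1325, 16]);
translate([969, 0, 359]) cube([97, 1325, 16]);
translate([1165, 0, 359]) cube([97, 1325, 16]);
translate([1361, 0, 359]) cube([97, 1325, 16]);
translate([1557, 0, 359]) cube([97, 1325, 16]);
translate([1753, 0, 359]) cube([97, 1325, 16]);


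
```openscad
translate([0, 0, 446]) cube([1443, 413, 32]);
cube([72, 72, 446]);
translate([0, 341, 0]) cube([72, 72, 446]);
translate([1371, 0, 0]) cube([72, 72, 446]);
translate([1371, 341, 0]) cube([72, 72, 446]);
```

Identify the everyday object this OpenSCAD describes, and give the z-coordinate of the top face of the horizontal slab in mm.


A bench. The seat-top height is 478 mm.

A long slab on four corner posts — a bench. The slab sits at z = 446 with thickness 32, so the top is 446 + 32 = 478 mm.
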